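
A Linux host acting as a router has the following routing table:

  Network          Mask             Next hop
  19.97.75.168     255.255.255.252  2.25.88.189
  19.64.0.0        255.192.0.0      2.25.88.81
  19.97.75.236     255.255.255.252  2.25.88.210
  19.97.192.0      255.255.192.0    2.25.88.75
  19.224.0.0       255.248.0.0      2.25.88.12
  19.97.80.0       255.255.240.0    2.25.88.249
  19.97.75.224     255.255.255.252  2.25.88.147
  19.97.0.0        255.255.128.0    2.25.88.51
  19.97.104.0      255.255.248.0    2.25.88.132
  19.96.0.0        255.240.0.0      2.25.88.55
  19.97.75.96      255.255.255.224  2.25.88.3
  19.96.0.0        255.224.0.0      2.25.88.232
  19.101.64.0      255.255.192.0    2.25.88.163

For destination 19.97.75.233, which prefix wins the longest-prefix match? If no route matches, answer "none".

Entries matching 19.97.75.233:
  19.64.0.0/10 (19.64.0.0 - 19.127.255.255)
  19.96.0.0/11 (19.96.0.0 - 19.127.255.255)
  19.96.0.0/12 (19.96.0.0 - 19.111.255.255)
  19.97.0.0/17 (19.97.0.0 - 19.97.127.255)
Most specific is 19.97.0.0/17.

19.97.0.0/17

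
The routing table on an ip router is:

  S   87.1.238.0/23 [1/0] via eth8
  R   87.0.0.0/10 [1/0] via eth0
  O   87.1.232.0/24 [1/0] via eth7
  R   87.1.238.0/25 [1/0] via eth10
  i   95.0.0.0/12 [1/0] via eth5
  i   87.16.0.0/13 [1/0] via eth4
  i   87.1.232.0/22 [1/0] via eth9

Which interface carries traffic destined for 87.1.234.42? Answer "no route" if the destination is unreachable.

Routes whose prefix contains 87.1.234.42:
  87.0.0.0/10 (87.0.0.0 - 87.63.255.255) -> eth0
  87.1.232.0/22 (87.1.232.0 - 87.1.235.255) -> eth9
More-specific entries that do NOT match:
  87.1.238.0/25 (87.1.238.0 - 87.1.238.127) does not contain 87.1.234.42
  87.1.232.0/24 (87.1.232.0 - 87.1.232.255) does not contain 87.1.234.42
  87.1.238.0/23 (87.1.238.0 - 87.1.239.255) does not contain 87.1.234.42
Longest matching prefix is /22 -> interface eth9.

eth9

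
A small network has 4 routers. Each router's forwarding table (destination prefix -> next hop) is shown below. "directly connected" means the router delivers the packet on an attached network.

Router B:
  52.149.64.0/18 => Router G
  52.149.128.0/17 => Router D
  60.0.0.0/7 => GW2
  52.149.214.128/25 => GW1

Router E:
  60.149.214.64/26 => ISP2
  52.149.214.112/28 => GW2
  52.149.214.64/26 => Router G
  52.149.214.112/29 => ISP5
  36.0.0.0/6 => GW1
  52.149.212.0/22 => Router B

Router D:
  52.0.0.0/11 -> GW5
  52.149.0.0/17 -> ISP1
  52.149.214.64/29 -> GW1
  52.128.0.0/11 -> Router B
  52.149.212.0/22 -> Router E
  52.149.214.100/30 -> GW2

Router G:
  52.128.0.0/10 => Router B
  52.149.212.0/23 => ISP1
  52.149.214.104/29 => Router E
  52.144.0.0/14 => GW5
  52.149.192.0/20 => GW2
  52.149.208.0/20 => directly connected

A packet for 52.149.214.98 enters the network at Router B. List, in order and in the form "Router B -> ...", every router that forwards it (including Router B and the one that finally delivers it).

At Router B: longest match for 52.149.214.98 is 52.149.128.0/17 -> Router D
At Router D: longest match for 52.149.214.98 is 52.149.212.0/22 -> Router E
At Router E: longest match for 52.149.214.98 is 52.149.214.64/26 -> Router G
At Router G: longest match for 52.149.214.98 is 52.149.208.0/20 -> directly connected

Router B -> Router D -> Router E -> Router G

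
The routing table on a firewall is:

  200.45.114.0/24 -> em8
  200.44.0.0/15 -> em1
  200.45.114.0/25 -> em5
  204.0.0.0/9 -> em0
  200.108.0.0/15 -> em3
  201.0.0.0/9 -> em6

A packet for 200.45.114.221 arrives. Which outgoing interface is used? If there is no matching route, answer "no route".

Routes whose prefix contains 200.45.114.221:
  200.44.0.0/15 (200.44.0.0 - 200.45.255.255) -> em1
  200.45.114.0/24 (200.45.114.0 - 200.45.114.255) -> em8
More-specific entries that do NOT match:
  200.45.114.0/25 (200.45.114.0 - 200.45.114.127) does not contain 200.45.114.221
Longest matching prefix is /24 -> interface em8.

em8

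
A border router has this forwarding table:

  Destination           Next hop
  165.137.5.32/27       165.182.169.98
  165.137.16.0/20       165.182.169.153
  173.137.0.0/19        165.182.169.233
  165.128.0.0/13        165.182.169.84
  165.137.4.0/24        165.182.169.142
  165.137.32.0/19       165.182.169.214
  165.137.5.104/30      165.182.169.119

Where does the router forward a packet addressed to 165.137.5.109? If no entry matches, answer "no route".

no route

No entry's prefix contains 165.137.5.109; there is no default route.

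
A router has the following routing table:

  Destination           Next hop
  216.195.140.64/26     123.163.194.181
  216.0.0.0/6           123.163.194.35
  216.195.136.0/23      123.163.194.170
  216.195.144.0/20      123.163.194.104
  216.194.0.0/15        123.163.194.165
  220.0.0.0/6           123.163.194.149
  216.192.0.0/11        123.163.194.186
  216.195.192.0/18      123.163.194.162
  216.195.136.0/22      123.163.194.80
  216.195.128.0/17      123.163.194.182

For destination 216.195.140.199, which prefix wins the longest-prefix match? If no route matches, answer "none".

Entries matching 216.195.140.199:
  216.0.0.0/6 (216.0.0.0 - 219.255.255.255)
  216.192.0.0/11 (216.192.0.0 - 216.223.255.255)
  216.194.0.0/15 (216.194.0.0 - 216.195.255.255)
  216.195.128.0/17 (216.195.128.0 - 216.195.255.255)
Most specific is 216.195.128.0/17.

216.195.128.0/17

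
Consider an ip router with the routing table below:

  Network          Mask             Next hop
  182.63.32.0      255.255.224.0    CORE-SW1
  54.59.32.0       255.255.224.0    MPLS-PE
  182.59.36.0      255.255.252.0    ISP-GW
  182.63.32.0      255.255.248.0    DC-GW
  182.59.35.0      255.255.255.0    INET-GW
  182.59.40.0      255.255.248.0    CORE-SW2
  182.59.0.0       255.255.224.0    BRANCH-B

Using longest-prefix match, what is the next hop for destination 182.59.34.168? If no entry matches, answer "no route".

no route

No entry's prefix contains 182.59.34.168; there is no default route.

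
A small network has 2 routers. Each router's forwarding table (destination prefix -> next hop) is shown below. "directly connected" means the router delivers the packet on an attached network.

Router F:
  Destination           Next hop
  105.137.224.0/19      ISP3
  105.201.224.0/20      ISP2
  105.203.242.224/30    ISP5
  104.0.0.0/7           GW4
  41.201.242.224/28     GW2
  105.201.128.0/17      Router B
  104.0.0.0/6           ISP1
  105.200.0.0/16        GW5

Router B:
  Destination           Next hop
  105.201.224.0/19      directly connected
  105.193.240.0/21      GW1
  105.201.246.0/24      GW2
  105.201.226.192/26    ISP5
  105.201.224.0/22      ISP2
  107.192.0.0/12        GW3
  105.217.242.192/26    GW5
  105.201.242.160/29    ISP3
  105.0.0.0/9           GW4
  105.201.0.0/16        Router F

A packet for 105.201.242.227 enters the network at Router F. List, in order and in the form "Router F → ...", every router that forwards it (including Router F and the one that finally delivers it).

At Router F: longest match for 105.201.242.227 is 105.201.128.0/17 -> Router B
At Router B: longest match for 105.201.242.227 is 105.201.224.0/19 -> directly connected

Router F → Router B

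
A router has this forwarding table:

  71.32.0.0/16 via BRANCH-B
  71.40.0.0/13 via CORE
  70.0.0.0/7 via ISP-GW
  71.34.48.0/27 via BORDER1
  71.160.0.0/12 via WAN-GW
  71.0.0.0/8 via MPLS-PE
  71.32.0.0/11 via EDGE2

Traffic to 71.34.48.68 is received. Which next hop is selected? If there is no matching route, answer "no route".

EDGE2

Routes whose prefix contains 71.34.48.68:
  70.0.0.0/7 (70.0.0.0 - 71.255.255.255) -> ISP-GW
  71.0.0.0/8 (71.0.0.0 - 71.255.255.255) -> MPLS-PE
  71.32.0.0/11 (71.32.0.0 - 71.63.255.255) -> EDGE2
More-specific entries that do NOT match:
  71.34.48.0/27 (71.34.48.0 - 71.34.48.31) does not contain 71.34.48.68
  71.32.0.0/16 (71.32.0.0 - 71.32.255.255) does not contain 71.34.48.68
  71.40.0.0/13 (71.40.0.0 - 71.47.255.255) does not contain 71.34.48.68
  71.160.0.0/12 (71.160.0.0 - 71.175.255.255) does not contain 71.34.48.68
Longest matching prefix is /11 -> next hop EDGE2.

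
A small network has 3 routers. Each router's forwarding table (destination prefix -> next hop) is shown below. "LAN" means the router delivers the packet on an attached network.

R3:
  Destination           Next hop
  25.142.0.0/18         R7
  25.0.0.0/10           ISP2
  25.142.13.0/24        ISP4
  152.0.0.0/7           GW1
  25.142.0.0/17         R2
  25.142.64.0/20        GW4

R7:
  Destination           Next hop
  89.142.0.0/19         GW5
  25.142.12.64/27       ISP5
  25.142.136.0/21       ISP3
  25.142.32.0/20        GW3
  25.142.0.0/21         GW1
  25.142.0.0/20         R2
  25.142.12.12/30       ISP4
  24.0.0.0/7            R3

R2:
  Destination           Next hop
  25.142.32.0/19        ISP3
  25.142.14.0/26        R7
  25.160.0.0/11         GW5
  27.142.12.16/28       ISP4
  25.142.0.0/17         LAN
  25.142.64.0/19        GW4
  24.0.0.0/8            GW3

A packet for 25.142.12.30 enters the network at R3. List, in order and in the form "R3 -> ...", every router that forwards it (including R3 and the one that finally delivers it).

At R3: longest match for 25.142.12.30 is 25.142.0.0/18 -> R7
At R7: longest match for 25.142.12.30 is 25.142.0.0/20 -> R2
At R2: longest match for 25.142.12.30 is 25.142.0.0/17 -> LAN

R3 -> R7 -> R2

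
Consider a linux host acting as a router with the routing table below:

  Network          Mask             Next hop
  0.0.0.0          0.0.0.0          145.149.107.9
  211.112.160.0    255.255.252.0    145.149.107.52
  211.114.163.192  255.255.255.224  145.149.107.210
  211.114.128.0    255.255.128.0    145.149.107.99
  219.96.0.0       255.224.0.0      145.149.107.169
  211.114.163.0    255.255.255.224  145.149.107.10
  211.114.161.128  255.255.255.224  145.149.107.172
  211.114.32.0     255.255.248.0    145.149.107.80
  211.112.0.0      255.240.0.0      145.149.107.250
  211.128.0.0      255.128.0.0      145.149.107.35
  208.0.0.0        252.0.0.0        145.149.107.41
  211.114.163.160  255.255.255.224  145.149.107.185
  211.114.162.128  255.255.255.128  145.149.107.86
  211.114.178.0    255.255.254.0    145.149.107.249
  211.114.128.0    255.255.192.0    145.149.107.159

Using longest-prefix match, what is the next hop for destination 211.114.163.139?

145.149.107.159

Routes whose prefix contains 211.114.163.139:
  0.0.0.0/0 (default, matches everything) -> 145.149.107.9
  208.0.0.0/6 (208.0.0.0 - 211.255.255.255) -> 145.149.107.41
  211.112.0.0/12 (211.112.0.0 - 211.127.255.255) -> 145.149.107.250
  211.114.128.0/17 (211.114.128.0 - 211.114.255.255) -> 145.149.107.99
  211.114.128.0/18 (211.114.128.0 - 211.114.191.255) -> 145.149.107.159
More-specific entries that do NOT match:
  211.114.163.192/27 (211.114.163.192 - 211.114.163.223) does not contain 211.114.163.139
  211.114.163.0/27 (211.114.163.0 - 211.114.163.31) does not contain 211.114.163.139
  211.114.161.128/27 (211.114.161.128 - 211.114.161.159) does not contain 211.114.163.139
  211.114.163.160/27 (211.114.163.160 - 211.114.163.191) does not contain 211.114.163.139
  211.114.162.128/25 (211.114.162.128 - 211.114.162.255) does not contain 211.114.163.139
  211.114.178.0/23 (211.114.178.0 - 211.114.179.255) does not contain 211.114.163.139
  211.112.160.0/22 (211.112.160.0 - 211.112.163.255) does not contain 211.114.163.139
  211.114.32.0/21 (211.114.32.0 - 211.114.39.255) does not contain 211.114.163.139
Longest matching prefix is /18 -> next hop 145.149.107.159.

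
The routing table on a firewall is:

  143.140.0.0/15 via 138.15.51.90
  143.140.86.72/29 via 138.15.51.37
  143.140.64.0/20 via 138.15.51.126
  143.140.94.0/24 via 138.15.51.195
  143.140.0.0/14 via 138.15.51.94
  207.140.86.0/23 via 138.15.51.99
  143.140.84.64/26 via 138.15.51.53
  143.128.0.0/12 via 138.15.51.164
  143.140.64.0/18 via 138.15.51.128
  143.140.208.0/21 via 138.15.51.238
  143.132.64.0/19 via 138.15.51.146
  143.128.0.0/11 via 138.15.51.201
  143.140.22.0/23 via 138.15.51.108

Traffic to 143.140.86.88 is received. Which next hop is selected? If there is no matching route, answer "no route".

138.15.51.128

Routes whose prefix contains 143.140.86.88:
  143.128.0.0/11 (143.128.0.0 - 143.159.255.255) -> 138.15.51.201
  143.128.0.0/12 (143.128.0.0 - 143.143.255.255) -> 138.15.51.164
  143.140.0.0/14 (143.140.0.0 - 143.143.255.255) -> 138.15.51.94
  143.140.0.0/15 (143.140.0.0 - 143.141.255.255) -> 138.15.51.90
  143.140.64.0/18 (143.140.64.0 - 143.140.127.255) -> 138.15.51.128
More-specific entries that do NOT match:
  143.140.86.72/29 (143.140.86.72 - 143.140.86.79) does not contain 143.140.86.88
  143.140.84.64/26 (143.140.84.64 - 143.140.84.127) does not contain 143.140.86.88
  143.140.94.0/24 (143.140.94.0 - 143.140.94.255) does not contain 143.140.86.88
  207.140.86.0/23 (207.140.86.0 - 207.140.87.255) does not contain 143.140.86.88
  143.140.22.0/23 (143.140.22.0 - 143.140.23.255) does not contain 143.140.86.88
  143.140.208.0/21 (143.140.208.0 - 143.140.215.255) does not contain 143.140.86.88
  143.140.64.0/20 (143.140.64.0 - 143.140.79.255) does not contain 143.140.86.88
  143.132.64.0/19 (143.132.64.0 - 143.132.95.255) does not contain 143.140.86.88
Longest matching prefix is /18 -> next hop 138.15.51.128.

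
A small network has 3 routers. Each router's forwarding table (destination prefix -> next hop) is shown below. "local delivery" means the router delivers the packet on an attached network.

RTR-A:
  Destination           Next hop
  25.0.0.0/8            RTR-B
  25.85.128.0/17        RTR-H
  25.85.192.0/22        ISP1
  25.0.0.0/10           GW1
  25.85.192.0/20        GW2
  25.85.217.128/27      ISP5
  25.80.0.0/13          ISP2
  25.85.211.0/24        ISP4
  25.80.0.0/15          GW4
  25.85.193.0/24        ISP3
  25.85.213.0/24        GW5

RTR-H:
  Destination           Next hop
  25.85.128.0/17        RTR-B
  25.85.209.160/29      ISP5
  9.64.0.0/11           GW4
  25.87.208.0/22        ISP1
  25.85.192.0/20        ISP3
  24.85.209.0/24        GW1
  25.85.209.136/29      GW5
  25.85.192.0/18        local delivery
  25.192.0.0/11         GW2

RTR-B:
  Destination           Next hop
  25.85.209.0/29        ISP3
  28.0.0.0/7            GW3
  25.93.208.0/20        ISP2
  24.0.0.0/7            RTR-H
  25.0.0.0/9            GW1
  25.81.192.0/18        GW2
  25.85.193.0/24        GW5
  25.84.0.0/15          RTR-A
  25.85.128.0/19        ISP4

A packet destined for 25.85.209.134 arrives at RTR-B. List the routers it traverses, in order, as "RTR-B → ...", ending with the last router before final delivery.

At RTR-B: longest match for 25.85.209.134 is 25.84.0.0/15 -> RTR-A
At RTR-A: longest match for 25.85.209.134 is 25.85.128.0/17 -> RTR-H
At RTR-H: longest match for 25.85.209.134 is 25.85.192.0/18 -> local delivery

RTR-B → RTR-A → RTR-H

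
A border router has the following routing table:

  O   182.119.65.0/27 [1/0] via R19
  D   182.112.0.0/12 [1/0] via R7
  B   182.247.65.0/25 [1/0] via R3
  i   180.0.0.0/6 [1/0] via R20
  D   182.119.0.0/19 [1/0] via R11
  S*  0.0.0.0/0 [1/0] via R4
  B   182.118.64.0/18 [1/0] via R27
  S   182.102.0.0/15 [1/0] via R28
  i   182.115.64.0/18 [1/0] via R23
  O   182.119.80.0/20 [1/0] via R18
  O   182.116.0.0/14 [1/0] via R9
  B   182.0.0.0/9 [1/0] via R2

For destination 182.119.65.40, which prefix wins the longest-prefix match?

Entries matching 182.119.65.40:
  0.0.0.0/0 (default, matches everything)
  180.0.0.0/6 (180.0.0.0 - 183.255.255.255)
  182.0.0.0/9 (182.0.0.0 - 182.127.255.255)
  182.112.0.0/12 (182.112.0.0 - 182.127.255.255)
  182.116.0.0/14 (182.116.0.0 - 182.119.255.255)
Most specific is 182.116.0.0/14.

182.116.0.0/14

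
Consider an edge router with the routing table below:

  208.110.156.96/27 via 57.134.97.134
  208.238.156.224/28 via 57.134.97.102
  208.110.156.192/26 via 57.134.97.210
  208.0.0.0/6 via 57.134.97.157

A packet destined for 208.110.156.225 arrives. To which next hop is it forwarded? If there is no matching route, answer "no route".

57.134.97.210

Routes whose prefix contains 208.110.156.225:
  208.0.0.0/6 (208.0.0.0 - 211.255.255.255) -> 57.134.97.157
  208.110.156.192/26 (208.110.156.192 - 208.110.156.255) -> 57.134.97.210
More-specific entries that do NOT match:
  208.238.156.224/28 (208.238.156.224 - 208.238.156.239) does not contain 208.110.156.225
  208.110.156.96/27 (208.110.156.96 - 208.110.156.127) does not contain 208.110.156.225
Longest matching prefix is /26 -> next hop 57.134.97.210.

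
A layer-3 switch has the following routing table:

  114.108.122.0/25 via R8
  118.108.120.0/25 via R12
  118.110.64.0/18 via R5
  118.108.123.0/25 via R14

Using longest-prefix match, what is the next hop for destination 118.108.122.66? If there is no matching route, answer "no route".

no route

No entry's prefix contains 118.108.122.66; there is no default route.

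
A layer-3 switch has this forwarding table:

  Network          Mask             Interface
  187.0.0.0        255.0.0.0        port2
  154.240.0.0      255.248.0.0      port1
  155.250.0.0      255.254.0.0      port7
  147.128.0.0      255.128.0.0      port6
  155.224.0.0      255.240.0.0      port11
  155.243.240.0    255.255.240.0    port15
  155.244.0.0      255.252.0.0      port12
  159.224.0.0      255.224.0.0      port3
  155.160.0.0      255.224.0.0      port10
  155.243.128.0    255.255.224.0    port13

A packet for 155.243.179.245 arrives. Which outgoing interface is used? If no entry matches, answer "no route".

No entry's prefix contains 155.243.179.245; there is no default route.

no route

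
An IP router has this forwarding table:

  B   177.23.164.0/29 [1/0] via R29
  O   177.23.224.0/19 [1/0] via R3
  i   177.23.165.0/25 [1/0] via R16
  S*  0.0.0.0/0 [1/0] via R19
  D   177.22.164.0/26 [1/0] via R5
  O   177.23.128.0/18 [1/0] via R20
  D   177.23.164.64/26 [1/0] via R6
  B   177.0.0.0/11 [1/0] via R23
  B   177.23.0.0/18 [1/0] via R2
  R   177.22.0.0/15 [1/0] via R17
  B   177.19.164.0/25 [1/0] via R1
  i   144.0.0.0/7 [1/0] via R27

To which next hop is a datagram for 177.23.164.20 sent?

R20

Routes whose prefix contains 177.23.164.20:
  0.0.0.0/0 (default, matches everything) -> R19
  177.0.0.0/11 (177.0.0.0 - 177.31.255.255) -> R23
  177.22.0.0/15 (177.22.0.0 - 177.23.255.255) -> R17
  177.23.128.0/18 (177.23.128.0 - 177.23.191.255) -> R20
More-specific entries that do NOT match:
  177.23.164.0/29 (177.23.164.0 - 177.23.164.7) does not contain 177.23.164.20
  177.22.164.0/26 (177.22.164.0 - 177.22.164.63) does not contain 177.23.164.20
  177.23.164.64/26 (177.23.164.64 - 177.23.164.127) does not contain 177.23.164.20
  177.23.165.0/25 (177.23.165.0 - 177.23.165.127) does not contain 177.23.164.20
  177.19.164.0/25 (177.19.164.0 - 177.19.164.127) does not contain 177.23.164.20
  177.23.224.0/19 (177.23.224.0 - 177.23.255.255) does not contain 177.23.164.20
Longest matching prefix is /18 -> next hop R20.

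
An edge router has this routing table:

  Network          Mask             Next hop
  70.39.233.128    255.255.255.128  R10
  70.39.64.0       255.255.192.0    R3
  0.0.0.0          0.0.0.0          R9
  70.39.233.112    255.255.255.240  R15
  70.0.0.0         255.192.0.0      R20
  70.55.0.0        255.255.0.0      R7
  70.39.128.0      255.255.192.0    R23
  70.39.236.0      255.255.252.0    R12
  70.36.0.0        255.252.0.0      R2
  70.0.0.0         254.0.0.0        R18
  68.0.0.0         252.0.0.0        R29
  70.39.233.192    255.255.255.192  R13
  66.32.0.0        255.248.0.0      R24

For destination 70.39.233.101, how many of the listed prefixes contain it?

5

Prefixes containing 70.39.233.101:
  0.0.0.0/0 (default, matches everything)
  68.0.0.0/6 (68.0.0.0 - 71.255.255.255)
  70.0.0.0/7 (70.0.0.0 - 71.255.255.255)
  70.0.0.0/10 (70.0.0.0 - 70.63.255.255)
  70.36.0.0/14 (70.36.0.0 - 70.39.255.255)
Total matching entries: 5.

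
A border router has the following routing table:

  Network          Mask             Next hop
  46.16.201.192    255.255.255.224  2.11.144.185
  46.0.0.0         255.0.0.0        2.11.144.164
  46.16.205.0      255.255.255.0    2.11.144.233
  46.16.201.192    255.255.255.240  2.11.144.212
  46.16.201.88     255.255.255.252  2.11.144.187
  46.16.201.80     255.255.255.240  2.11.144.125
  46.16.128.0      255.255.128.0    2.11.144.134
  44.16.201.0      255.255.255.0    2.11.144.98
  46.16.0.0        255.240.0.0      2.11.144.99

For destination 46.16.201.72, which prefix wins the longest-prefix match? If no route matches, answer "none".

46.16.128.0/17

Entries matching 46.16.201.72:
  46.0.0.0/8 (46.0.0.0 - 46.255.255.255)
  46.16.0.0/12 (46.16.0.0 - 46.31.255.255)
  46.16.128.0/17 (46.16.128.0 - 46.16.255.255)
Most specific is 46.16.128.0/17.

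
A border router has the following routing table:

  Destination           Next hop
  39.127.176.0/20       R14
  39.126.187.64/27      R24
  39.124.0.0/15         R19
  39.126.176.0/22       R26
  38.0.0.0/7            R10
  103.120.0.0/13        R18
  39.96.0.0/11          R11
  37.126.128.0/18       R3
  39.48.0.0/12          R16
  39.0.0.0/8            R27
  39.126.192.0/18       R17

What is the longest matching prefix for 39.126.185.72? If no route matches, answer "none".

Entries matching 39.126.185.72:
  38.0.0.0/7 (38.0.0.0 - 39.255.255.255)
  39.0.0.0/8 (39.0.0.0 - 39.255.255.255)
  39.96.0.0/11 (39.96.0.0 - 39.127.255.255)
Most specific is 39.96.0.0/11.

39.96.0.0/11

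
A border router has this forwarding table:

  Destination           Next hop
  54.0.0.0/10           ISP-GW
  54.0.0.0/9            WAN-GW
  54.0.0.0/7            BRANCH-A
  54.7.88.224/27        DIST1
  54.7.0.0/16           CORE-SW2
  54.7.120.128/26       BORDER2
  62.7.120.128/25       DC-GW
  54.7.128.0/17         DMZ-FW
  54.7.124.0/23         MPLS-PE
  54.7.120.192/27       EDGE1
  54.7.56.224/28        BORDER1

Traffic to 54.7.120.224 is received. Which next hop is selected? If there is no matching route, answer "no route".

CORE-SW2

Routes whose prefix contains 54.7.120.224:
  54.0.0.0/7 (54.0.0.0 - 55.255.255.255) -> BRANCH-A
  54.0.0.0/9 (54.0.0.0 - 54.127.255.255) -> WAN-GW
  54.0.0.0/10 (54.0.0.0 - 54.63.255.255) -> ISP-GW
  54.7.0.0/16 (54.7.0.0 - 54.7.255.255) -> CORE-SW2
More-specific entries that do NOT match:
  54.7.56.224/28 (54.7.56.224 - 54.7.56.239) does not contain 54.7.120.224
  54.7.88.224/27 (54.7.88.224 - 54.7.88.255) does not contain 54.7.120.224
  54.7.120.192/27 (54.7.120.192 - 54.7.120.223) does not contain 54.7.120.224
  54.7.120.128/26 (54.7.120.128 - 54.7.120.191) does not contain 54.7.120.224
  62.7.120.128/25 (62.7.120.128 - 62.7.120.255) does not contain 54.7.120.224
  54.7.124.0/23 (54.7.124.0 - 54.7.125.255) does not contain 54.7.120.224
  54.7.128.0/17 (54.7.128.0 - 54.7.255.255) does not contain 54.7.120.224
Longest matching prefix is /16 -> next hop CORE-SW2.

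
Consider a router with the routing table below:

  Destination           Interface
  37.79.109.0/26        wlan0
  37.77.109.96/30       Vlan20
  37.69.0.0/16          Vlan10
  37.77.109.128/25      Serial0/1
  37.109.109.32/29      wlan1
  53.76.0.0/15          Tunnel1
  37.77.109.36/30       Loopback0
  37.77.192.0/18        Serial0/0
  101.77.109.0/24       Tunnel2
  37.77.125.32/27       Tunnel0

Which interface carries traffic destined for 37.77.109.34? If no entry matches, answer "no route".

no route

No entry's prefix contains 37.77.109.34; there is no default route.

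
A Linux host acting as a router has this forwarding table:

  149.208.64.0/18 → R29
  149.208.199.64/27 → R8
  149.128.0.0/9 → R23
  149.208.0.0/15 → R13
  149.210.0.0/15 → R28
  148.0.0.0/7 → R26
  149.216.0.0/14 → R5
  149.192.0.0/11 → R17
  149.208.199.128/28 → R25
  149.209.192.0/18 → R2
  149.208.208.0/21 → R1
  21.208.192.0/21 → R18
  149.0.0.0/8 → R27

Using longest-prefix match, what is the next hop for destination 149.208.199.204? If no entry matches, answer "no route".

Routes whose prefix contains 149.208.199.204:
  148.0.0.0/7 (148.0.0.0 - 149.255.255.255) -> R26
  149.0.0.0/8 (149.0.0.0 - 149.255.255.255) -> R27
  149.128.0.0/9 (149.128.0.0 - 149.255.255.255) -> R23
  149.192.0.0/11 (149.192.0.0 - 149.223.255.255) -> R17
  149.208.0.0/15 (149.208.0.0 - 149.209.255.255) -> R13
More-specific entries that do NOT match:
  149.208.199.128/28 (149.208.199.128 - 149.208.199.143) does not contain 149.208.199.204
  149.208.199.64/27 (149.208.199.64 - 149.208.199.95) does not contain 149.208.199.204
  149.208.208.0/21 (149.208.208.0 - 149.208.215.255) does not contain 149.208.199.204
  21.208.192.0/21 (21.208.192.0 - 21.208.199.255) does not contain 149.208.199.204
  149.208.64.0/18 (149.208.64.0 - 149.208.127.255) does not contain 149.208.199.204
  149.209.192.0/18 (149.209.192.0 - 149.209.255.255) does not contain 149.208.199.204
Longest matching prefix is /15 -> next hop R13.

R13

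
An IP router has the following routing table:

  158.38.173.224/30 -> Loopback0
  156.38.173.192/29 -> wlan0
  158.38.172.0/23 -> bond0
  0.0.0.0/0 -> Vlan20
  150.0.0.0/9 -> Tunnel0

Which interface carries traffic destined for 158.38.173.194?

bond0

Routes whose prefix contains 158.38.173.194:
  0.0.0.0/0 (default, matches everything) -> Vlan20
  158.38.172.0/23 (158.38.172.0 - 158.38.173.255) -> bond0
More-specific entries that do NOT match:
  158.38.173.224/30 (158.38.173.224 - 158.38.173.227) does not contain 158.38.173.194
  156.38.173.192/29 (156.38.173.192 - 156.38.173.199) does not contain 158.38.173.194
Longest matching prefix is /23 -> interface bond0.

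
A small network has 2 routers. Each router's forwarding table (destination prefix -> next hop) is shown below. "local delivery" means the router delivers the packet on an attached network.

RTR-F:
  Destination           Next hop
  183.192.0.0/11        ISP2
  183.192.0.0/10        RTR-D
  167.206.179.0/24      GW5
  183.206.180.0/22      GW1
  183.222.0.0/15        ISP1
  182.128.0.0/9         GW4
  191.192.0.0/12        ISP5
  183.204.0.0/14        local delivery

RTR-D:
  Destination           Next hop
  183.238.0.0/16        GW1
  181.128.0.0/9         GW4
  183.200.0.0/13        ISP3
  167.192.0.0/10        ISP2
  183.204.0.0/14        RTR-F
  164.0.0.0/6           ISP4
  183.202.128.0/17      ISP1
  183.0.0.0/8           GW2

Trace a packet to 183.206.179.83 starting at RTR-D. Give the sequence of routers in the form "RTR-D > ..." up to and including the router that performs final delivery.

At RTR-D: longest match for 183.206.179.83 is 183.204.0.0/14 -> RTR-F
At RTR-F: longest match for 183.206.179.83 is 183.204.0.0/14 -> local delivery

RTR-D > RTR-F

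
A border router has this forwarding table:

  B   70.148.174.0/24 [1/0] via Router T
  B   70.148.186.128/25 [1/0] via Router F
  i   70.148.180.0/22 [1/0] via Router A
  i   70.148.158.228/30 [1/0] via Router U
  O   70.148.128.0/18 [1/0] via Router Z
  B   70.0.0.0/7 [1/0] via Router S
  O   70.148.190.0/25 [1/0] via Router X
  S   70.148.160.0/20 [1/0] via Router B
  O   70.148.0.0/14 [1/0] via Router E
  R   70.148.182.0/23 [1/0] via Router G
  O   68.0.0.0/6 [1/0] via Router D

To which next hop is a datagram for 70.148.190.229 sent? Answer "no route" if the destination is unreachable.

Routes whose prefix contains 70.148.190.229:
  68.0.0.0/6 (68.0.0.0 - 71.255.255.255) -> Router D
  70.0.0.0/7 (70.0.0.0 - 71.255.255.255) -> Router S
  70.148.0.0/14 (70.148.0.0 - 70.151.255.255) -> Router E
  70.148.128.0/18 (70.148.128.0 - 70.148.191.255) -> Router Z
More-specific entries that do NOT match:
  70.148.158.228/30 (70.148.158.228 - 70.148.158.231) does not contain 70.148.190.229
  70.148.186.128/25 (70.148.186.128 - 70.148.186.255) does not contain 70.148.190.229
  70.148.190.0/25 (70.148.190.0 - 70.148.190.127) does not contain 70.148.190.229
  70.148.174.0/24 (70.148.174.0 - 70.148.174.255) does not contain 70.148.190.229
  70.148.182.0/23 (70.148.182.0 - 70.148.183.255) does not contain 70.148.190.229
  70.148.180.0/22 (70.148.180.0 - 70.148.183.255) does not contain 70.148.190.229
  70.148.160.0/20 (70.148.160.0 - 70.148.175.255) does not contain 70.148.190.229
Longest matching prefix is /18 -> next hop Router Z.

Router Z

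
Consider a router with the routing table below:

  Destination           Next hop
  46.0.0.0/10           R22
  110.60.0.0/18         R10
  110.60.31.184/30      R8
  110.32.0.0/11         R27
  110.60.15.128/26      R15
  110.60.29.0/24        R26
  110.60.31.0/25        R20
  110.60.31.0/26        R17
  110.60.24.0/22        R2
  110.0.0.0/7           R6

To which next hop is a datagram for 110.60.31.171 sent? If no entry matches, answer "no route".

Routes whose prefix contains 110.60.31.171:
  110.0.0.0/7 (110.0.0.0 - 111.255.255.255) -> R6
  110.32.0.0/11 (110.32.0.0 - 110.63.255.255) -> R27
  110.60.0.0/18 (110.60.0.0 - 110.60.63.255) -> R10
More-specific entries that do NOT match:
  110.60.31.184/30 (110.60.31.184 - 110.60.31.187) does not contain 110.60.31.171
  110.60.15.128/26 (110.60.15.128 - 110.60.15.191) does not contain 110.60.31.171
  110.60.31.0/26 (110.60.31.0 - 110.60.31.63) does not contain 110.60.31.171
  110.60.31.0/25 (110.60.31.0 - 110.60.31.127) does not contain 110.60.31.171
  110.60.29.0/24 (110.60.29.0 - 110.60.29.255) does not contain 110.60.31.171
  110.60.24.0/22 (110.60.24.0 - 110.60.27.255) does not contain 110.60.31.171
Longest matching prefix is /18 -> next hop R10.

R10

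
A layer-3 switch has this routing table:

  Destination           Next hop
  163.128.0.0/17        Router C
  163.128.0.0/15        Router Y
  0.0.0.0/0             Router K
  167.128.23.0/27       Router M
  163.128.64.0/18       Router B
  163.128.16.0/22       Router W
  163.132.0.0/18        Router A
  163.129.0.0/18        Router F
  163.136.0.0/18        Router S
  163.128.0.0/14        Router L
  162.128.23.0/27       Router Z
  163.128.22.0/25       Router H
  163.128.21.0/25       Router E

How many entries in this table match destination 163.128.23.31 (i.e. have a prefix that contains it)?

4

Prefixes containing 163.128.23.31:
  0.0.0.0/0 (default, matches everything)
  163.128.0.0/14 (163.128.0.0 - 163.131.255.255)
  163.128.0.0/15 (163.128.0.0 - 163.129.255.255)
  163.128.0.0/17 (163.128.0.0 - 163.128.127.255)
Total matching entries: 4.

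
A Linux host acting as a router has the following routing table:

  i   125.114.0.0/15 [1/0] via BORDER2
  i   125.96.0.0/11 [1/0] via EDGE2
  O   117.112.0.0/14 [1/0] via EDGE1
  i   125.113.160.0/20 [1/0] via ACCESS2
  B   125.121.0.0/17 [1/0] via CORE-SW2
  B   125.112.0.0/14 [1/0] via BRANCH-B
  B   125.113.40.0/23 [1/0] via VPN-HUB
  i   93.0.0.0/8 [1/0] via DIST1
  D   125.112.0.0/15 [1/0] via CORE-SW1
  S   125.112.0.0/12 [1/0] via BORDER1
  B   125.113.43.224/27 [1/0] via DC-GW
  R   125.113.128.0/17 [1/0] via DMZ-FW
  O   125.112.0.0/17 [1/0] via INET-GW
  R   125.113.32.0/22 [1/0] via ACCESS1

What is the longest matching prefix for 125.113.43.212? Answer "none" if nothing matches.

Entries matching 125.113.43.212:
  125.96.0.0/11 (125.96.0.0 - 125.127.255.255)
  125.112.0.0/12 (125.112.0.0 - 125.127.255.255)
  125.112.0.0/14 (125.112.0.0 - 125.115.255.255)
  125.112.0.0/15 (125.112.0.0 - 125.113.255.255)
Most specific is 125.112.0.0/15.

125.112.0.0/15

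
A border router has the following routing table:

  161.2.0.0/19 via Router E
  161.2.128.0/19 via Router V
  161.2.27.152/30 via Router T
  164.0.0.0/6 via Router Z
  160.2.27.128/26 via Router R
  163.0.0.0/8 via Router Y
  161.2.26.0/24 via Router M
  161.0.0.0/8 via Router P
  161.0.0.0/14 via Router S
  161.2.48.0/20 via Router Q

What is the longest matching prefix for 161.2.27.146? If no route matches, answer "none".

Entries matching 161.2.27.146:
  161.0.0.0/8 (161.0.0.0 - 161.255.255.255)
  161.0.0.0/14 (161.0.0.0 - 161.3.255.255)
  161.2.0.0/19 (161.2.0.0 - 161.2.31.255)
Most specific is 161.2.0.0/19.

161.2.0.0/19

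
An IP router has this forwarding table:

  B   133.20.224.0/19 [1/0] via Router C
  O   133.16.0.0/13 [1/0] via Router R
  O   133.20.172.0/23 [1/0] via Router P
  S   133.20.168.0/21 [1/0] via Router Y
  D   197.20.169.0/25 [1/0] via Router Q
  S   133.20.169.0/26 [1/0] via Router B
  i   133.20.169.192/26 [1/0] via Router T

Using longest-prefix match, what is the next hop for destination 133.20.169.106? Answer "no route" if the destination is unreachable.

Router Y

Routes whose prefix contains 133.20.169.106:
  133.16.0.0/13 (133.16.0.0 - 133.23.255.255) -> Router R
  133.20.168.0/21 (133.20.168.0 - 133.20.175.255) -> Router Y
More-specific entries that do NOT match:
  133.20.169.0/26 (133.20.169.0 - 133.20.169.63) does not contain 133.20.169.106
  133.20.169.192/26 (133.20.169.192 - 133.20.169.255) does not contain 133.20.169.106
  197.20.169.0/25 (197.20.169.0 - 197.20.169.127) does not contain 133.20.169.106
  133.20.172.0/23 (133.20.172.0 - 133.20.173.255) does not contain 133.20.169.106
Longest matching prefix is /21 -> next hop Router Y.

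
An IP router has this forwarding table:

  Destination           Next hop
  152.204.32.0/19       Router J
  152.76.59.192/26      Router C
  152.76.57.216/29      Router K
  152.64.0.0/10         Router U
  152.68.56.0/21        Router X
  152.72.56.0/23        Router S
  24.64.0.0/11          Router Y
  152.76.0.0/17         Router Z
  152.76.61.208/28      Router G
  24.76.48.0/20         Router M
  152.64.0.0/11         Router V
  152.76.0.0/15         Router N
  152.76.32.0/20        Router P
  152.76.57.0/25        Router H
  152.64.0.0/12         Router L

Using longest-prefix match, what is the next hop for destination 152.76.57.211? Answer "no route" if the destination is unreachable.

Router Z

Routes whose prefix contains 152.76.57.211:
  152.64.0.0/10 (152.64.0.0 - 152.127.255.255) -> Router U
  152.64.0.0/11 (152.64.0.0 - 152.95.255.255) -> Router V
  152.64.0.0/12 (152.64.0.0 - 152.79.255.255) -> Router L
  152.76.0.0/15 (152.76.0.0 - 152.77.255.255) -> Router N
  152.76.0.0/17 (152.76.0.0 - 152.76.127.255) -> Router Z
More-specific entries that do NOT match:
  152.76.57.216/29 (152.76.57.216 - 152.76.57.223) does not contain 152.76.57.211
  152.76.61.208/28 (152.76.61.208 - 152.76.61.223) does not contain 152.76.57.211
  152.76.59.192/26 (152.76.59.192 - 152.76.59.255) does not contain 152.76.57.211
  152.76.57.0/25 (152.76.57.0 - 152.76.57.127) does not contain 152.76.57.211
  152.72.56.0/23 (152.72.56.0 - 152.72.57.255) does not contain 152.76.57.211
  152.68.56.0/21 (152.68.56.0 - 152.68.63.255) does not contain 152.76.57.211
  24.76.48.0/20 (24.76.48.0 - 24.76.63.255) does not contain 152.76.57.211
  152.76.32.0/20 (152.76.32.0 - 152.76.47.255) does not contain 152.76.57.211
  152.204.32.0/19 (152.204.32.0 - 152.204.63.255) does not contain 152.76.57.211
Longest matching prefix is /17 -> next hop Router Z.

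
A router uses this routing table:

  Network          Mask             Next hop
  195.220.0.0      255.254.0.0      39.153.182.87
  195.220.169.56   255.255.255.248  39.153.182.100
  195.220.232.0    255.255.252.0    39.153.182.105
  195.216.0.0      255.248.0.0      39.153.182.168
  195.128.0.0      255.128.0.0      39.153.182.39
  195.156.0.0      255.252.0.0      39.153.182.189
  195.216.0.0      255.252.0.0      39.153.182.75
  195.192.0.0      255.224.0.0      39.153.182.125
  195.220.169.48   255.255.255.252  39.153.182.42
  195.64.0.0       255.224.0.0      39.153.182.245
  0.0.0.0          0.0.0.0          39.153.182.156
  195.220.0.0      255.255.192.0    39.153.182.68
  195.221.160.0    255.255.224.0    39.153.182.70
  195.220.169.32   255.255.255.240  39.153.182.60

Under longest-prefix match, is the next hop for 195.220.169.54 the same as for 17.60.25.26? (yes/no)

195.220.169.54: longest match 195.220.0.0/15 -> 39.153.182.87
17.60.25.26: longest match 0.0.0.0/0 -> 39.153.182.156

no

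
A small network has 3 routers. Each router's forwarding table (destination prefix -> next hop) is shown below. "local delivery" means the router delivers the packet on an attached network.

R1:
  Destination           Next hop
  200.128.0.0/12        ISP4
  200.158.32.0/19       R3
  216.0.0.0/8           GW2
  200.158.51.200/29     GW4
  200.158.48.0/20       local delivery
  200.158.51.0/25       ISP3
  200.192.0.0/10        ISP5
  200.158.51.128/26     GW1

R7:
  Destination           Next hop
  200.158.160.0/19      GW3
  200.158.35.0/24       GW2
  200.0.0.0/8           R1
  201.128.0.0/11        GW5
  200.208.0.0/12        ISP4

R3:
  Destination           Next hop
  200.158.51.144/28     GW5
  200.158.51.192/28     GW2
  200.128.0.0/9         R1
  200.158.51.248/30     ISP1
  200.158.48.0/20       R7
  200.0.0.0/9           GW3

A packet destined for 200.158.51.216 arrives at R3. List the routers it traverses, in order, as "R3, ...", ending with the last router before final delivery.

At R3: longest match for 200.158.51.216 is 200.158.48.0/20 -> R7
At R7: longest match for 200.158.51.216 is 200.0.0.0/8 -> R1
At R1: longest match for 200.158.51.216 is 200.158.48.0/20 -> local delivery

R3, R7, R1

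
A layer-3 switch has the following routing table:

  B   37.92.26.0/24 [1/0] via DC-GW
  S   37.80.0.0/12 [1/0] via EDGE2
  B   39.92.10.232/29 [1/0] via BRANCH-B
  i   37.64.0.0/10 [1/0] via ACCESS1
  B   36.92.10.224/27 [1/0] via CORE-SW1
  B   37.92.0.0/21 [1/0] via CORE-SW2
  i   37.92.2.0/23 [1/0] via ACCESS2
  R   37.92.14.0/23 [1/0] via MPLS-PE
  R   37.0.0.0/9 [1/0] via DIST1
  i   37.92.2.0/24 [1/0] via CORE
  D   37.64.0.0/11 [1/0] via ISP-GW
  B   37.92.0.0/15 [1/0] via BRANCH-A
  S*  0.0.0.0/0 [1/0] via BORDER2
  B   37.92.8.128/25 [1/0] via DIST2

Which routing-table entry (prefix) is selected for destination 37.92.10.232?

Entries matching 37.92.10.232:
  0.0.0.0/0 (default, matches everything)
  37.0.0.0/9 (37.0.0.0 - 37.127.255.255)
  37.64.0.0/10 (37.64.0.0 - 37.127.255.255)
  37.64.0.0/11 (37.64.0.0 - 37.95.255.255)
  37.80.0.0/12 (37.80.0.0 - 37.95.255.255)
  37.92.0.0/15 (37.92.0.0 - 37.93.255.255)
Most specific is 37.92.0.0/15.

37.92.0.0/15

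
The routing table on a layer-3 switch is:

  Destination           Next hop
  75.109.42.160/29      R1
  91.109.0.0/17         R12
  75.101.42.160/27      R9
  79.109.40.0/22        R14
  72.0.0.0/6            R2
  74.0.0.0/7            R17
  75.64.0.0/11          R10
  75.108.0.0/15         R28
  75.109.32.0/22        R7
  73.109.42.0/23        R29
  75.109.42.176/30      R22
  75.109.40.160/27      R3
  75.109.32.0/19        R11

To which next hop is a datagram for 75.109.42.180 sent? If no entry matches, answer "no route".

Routes whose prefix contains 75.109.42.180:
  72.0.0.0/6 (72.0.0.0 - 75.255.255.255) -> R2
  74.0.0.0/7 (74.0.0.0 - 75.255.255.255) -> R17
  75.108.0.0/15 (75.108.0.0 - 75.109.255.255) -> R28
  75.109.32.0/19 (75.109.32.0 - 75.109.63.255) -> R11
More-specific entries that do NOT match:
  75.109.42.176/30 (75.109.42.176 - 75.109.42.179) does not contain 75.109.42.180
  75.109.42.160/29 (75.109.42.160 - 75.109.42.167) does not contain 75.109.42.180
  75.101.42.160/27 (75.101.42.160 - 75.101.42.191) does not contain 75.109.42.180
  75.109.40.160/27 (75.109.40.160 - 75.109.40.191) does not contain 75.109.42.180
  73.109.42.0/23 (73.109.42.0 - 73.109.43.255) does not contain 75.109.42.180
  79.109.40.0/22 (79.109.40.0 - 79.109.43.255) does not contain 75.109.42.180
  75.109.32.0/22 (75.109.32.0 - 75.109.35.255) does not contain 75.109.42.180
Longest matching prefix is /19 -> next hop R11.

R11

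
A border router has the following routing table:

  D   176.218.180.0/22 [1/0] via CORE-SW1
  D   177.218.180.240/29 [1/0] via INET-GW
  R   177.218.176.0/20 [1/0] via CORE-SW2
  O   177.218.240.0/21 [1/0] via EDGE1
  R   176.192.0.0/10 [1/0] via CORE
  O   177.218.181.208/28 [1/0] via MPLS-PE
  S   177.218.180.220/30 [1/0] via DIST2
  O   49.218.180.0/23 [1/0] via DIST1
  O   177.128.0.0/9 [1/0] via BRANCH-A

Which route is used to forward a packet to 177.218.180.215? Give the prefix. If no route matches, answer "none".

177.218.176.0/20

Entries matching 177.218.180.215:
  177.128.0.0/9 (177.128.0.0 - 177.255.255.255)
  177.218.176.0/20 (177.218.176.0 - 177.218.191.255)
Most specific is 177.218.176.0/20.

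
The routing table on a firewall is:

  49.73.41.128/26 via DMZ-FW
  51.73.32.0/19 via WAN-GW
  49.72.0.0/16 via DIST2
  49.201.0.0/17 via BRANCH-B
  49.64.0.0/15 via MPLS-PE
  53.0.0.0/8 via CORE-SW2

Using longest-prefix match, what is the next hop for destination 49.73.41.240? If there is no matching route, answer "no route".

No entry's prefix contains 49.73.41.240; there is no default route.

no route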